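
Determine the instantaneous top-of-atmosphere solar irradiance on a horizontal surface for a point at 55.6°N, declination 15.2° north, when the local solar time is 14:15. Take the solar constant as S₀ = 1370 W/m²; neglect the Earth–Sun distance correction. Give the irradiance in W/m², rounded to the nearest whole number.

917 W/m²

Hour angle H = 15° × (14.25 − 12) = 33.75°.
cos θ_z = sin(55.6°) sin(15.2°) + cos(55.6°) cos(15.2°) cos(33.75°) = 0.2163 + 0.4533 = 0.6696.
Top-of-atmosphere irradiance = S₀ cos θ_z = 1370 × 0.6696 = 917.35 W/m².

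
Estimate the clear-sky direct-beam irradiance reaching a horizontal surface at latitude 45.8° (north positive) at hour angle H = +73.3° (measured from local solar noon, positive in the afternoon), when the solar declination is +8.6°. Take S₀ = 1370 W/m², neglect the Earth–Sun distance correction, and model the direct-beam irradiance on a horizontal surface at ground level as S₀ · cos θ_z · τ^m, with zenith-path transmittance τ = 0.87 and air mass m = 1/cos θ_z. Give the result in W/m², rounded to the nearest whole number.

cos θ_z = sin φ sin δ + cos φ cos δ cos H = (0.7169)(0.1495) + (0.6972)(0.9888)(0.2874) = 0.3053.
Air mass m = 1/cos θ_z = 1/0.3053 = 3.275; τ^m = 0.87^3.275 = 0.6338.
Surface direct beam = 1370 × 0.3053 × 0.6338 = 265.09 W/m².

265 W/m²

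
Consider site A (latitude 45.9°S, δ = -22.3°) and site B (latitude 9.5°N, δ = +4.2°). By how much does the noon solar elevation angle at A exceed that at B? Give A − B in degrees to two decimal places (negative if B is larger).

-18.30°

A: 90° − |-45.9 − (-22.3)| = 66.40°.
B: 90° − |9.5 − (4.2)| = 84.70°.
A − B = 66.40 − 84.70 = -18.30°.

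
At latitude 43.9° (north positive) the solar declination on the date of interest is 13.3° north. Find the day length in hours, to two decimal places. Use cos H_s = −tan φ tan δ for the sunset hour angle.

The sunset hour angle satisfies cos H_s = −tan φ tan δ = -0.2275, giving H_s = 103.15°.
Day length = 2 H_s / 15° h⁻¹ = 206.30° / 15 = 13.753 h.

13.75 hours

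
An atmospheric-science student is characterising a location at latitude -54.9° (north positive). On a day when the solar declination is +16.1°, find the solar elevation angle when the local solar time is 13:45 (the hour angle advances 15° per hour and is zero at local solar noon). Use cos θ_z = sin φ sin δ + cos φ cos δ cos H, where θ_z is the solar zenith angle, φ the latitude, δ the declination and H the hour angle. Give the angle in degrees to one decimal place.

Hour angle H = 15° × (13.75 − 12) = 26.25°.
With φ = -54.9°, δ = 16.1°, H = 26.25°: sin φ sin δ = -0.2269, cos φ cos δ cos H = 0.4955, so cos θ_z = 0.2686.
θ_z = arccos(0.2686) = 74.42°, so the elevation is 90° − 74.42° = 15.58°.

15.6°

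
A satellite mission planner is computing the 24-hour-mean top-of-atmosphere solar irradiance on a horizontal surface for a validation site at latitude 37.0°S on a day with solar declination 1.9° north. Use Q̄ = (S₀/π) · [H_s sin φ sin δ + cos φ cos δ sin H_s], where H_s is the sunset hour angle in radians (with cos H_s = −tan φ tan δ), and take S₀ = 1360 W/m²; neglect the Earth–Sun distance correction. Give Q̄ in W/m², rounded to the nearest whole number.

332 W/m²

−tan φ tan δ = −(-0.7536)(0.0332) = 0.0250; H_s = arccos(0.0250) = 88.57°. In radians, H_s = 1.5458.
H_s sin φ sin δ = 1.5458 × -0.6018 × 0.0332 = -0.0309.
cos φ cos δ sin H_s = 0.7986 × 0.9995 × 0.9997 = 0.7980.
Q̄ = (1360/π) × (-0.0309 + 0.7980) = 432.90 × 0.7671 = 332.08 W/m².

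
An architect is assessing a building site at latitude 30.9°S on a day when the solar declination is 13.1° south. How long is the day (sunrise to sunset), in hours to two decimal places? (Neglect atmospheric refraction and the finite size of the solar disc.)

−tan φ tan δ = −(-0.5985)(-0.2327) = -0.1393; H_s = arccos(-0.1393) = 98.01°.
Day length = 2 H_s / 15° h⁻¹ = 196.02° / 15 = 13.068 h.

13.07 hours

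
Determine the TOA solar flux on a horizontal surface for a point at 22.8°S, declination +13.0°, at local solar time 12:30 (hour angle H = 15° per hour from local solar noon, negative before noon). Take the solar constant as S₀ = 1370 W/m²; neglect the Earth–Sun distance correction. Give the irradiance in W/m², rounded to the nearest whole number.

Hour angle H = 15° × (12.5 − 12) = 7.50°.
With φ = -22.8°, δ = 13.0°, H = 7.50°: sin φ sin δ = -0.0872, cos φ cos δ cos H = 0.8906, so cos θ_z = 0.8034.
Top-of-atmosphere irradiance = S₀ cos θ_z = 1370 × 0.8034 = 1100.66 W/m².

1101 W/m²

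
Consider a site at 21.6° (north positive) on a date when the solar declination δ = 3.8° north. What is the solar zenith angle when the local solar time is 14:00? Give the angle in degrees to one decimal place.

34.1°

Hour angle H = 15° × (14 − 12) = 30.00°.
cos θ_z = sin(21.6°) sin(3.8°) + cos(21.6°) cos(3.8°) cos(30.00°) = 0.0244 + 0.8034 = 0.8278.
θ_z = arccos(0.8278) = 34.13°.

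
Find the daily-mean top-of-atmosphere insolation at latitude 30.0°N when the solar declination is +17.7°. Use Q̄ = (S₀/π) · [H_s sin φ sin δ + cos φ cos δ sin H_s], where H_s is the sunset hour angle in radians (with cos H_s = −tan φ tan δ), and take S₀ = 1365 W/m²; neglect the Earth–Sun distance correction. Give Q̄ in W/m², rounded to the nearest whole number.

−tan φ tan δ = −(0.5774)(0.3191) = -0.1842; H_s = arccos(-0.1842) = 100.61°. In radians, H_s = 1.7560.
H_s sin φ sin δ = 1.7560 × 0.5000 × 0.3040 = 0.2669.
cos φ cos δ sin H_s = 0.8660 × 0.9527 × 0.9829 = 0.8109.
Q̄ = (1365/π) × (0.2669 + 0.8109) = 434.49 × 1.0778 = 468.29 W/m².

468 W/m²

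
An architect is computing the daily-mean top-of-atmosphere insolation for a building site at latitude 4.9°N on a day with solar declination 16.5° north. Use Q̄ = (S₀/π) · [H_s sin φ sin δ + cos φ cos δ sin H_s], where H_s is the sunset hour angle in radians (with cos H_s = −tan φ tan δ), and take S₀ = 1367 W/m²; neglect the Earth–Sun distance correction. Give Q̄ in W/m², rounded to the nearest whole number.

cos H_s = −tan(4.9°) · tan(16.5°) = -0.0254, so H_s = arccos(-0.0254) = 91.46°. In radians, H_s = 1.5963.
H_s sin φ sin δ = 1.5963 × 0.0854 × 0.2840 = 0.0387.
cos φ cos δ sin H_s = 0.9963 × 0.9588 × 0.9997 = 0.9550.
Q̄ = (1367/π) × (0.0387 + 0.9550) = 435.13 × 0.9937 = 432.39 W/m².

432 W/m²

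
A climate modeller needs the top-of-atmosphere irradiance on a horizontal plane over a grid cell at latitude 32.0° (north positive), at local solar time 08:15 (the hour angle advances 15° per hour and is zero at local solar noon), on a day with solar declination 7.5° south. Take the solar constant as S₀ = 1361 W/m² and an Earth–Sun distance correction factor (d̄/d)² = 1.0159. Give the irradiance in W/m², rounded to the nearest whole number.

550 W/m²

Hour angle H = 15° × (8.25 − 12) = -56.25°.
With φ = 32.0°, δ = -7.5°, H = -56.25°: sin φ sin δ = -0.0692, cos φ cos δ cos H = 0.4671, so cos θ_z = 0.3979.
Top-of-atmosphere irradiance = S₀ (d̄/d)² cos θ_z = 1361 × 1.0159 × 0.3979 = 550.15 W/m².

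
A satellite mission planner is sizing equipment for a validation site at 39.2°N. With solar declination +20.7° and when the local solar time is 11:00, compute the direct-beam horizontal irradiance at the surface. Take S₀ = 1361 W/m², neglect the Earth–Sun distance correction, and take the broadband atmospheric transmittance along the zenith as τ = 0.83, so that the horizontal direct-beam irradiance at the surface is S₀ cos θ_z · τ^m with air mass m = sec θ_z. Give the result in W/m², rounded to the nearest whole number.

1027 W/m²

Hour angle H = 15° × (11 − 12) = -15.00°.
cos θ_z = sin φ sin δ + cos φ cos δ cos H = (0.6320)(0.3535) + (0.7749)(0.9354)(0.9659) = 0.9235.
Air mass m = 1/cos θ_z = 1/0.9235 = 1.083; τ^m = 0.83^1.083 = 0.8173.
Surface direct beam = 1361 × 0.9235 × 0.8173 = 1027.25 W/m².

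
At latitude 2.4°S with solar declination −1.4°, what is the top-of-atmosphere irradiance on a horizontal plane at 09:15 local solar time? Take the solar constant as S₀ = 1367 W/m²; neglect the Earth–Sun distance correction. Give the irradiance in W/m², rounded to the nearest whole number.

1028 W/m²

Hour angle H = 15° × (9.25 − 12) = -41.25°.
cos θ_z = sin φ sin δ + cos φ cos δ cos H = (-0.0419)(-0.0244) + (0.9991)(0.9997)(0.7518) = 0.7519.
Top-of-atmosphere irradiance = S₀ cos θ_z = 1367 × 0.7519 = 1027.85 W/m².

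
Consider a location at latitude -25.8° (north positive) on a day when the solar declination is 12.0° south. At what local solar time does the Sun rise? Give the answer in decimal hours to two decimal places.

cos H_s = −tan(-25.8°) · tan(-12.0°) = -0.1028, so H_s = arccos(-0.1028) = 95.90°.
Sunrise is at 12 − H_s/15 = 12 − 6.393 = 5.607 h local solar time.

5.61 h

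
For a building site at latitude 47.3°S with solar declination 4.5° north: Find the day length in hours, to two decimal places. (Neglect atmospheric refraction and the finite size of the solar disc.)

−tan φ tan δ = −(-1.0837)(0.0787) = 0.0853; H_s = arccos(0.0853) = 85.11°.
Day length = 2 H_s / 15° h⁻¹ = 170.22° / 15 = 11.348 h.

11.35 hours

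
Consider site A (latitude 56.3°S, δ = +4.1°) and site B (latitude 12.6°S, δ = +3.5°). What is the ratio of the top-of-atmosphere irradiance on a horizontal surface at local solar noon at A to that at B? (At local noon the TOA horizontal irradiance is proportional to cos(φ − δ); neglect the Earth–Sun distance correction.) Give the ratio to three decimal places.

A: cos θ_z = cos(-56.3° − (4.1°)) = 0.4939.
B: cos θ_z = cos(-12.6° − (3.5°)) = 0.9608.
Ratio A/B = 0.4939 / 0.9608 = 0.5141.

0.514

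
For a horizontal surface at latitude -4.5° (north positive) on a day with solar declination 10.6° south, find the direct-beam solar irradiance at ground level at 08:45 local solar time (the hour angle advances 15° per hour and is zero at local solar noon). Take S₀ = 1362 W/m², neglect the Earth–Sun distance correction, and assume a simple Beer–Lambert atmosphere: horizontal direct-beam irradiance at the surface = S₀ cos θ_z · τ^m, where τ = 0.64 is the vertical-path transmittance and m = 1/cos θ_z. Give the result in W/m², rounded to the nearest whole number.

458 W/m²

Hour angle H = 15° × (8.75 − 12) = -48.75°.
With φ = -4.5°, δ = -10.6°, H = -48.75°: sin φ sin δ = 0.0144, cos φ cos δ cos H = 0.6461, so cos θ_z = 0.6605.
Air mass m = 1/cos θ_z = 1/0.6605 = 1.514; τ^m = 0.64^1.514 = 0.5088.
Surface direct beam = 1362 × 0.6605 × 0.5088 = 457.72 W/m².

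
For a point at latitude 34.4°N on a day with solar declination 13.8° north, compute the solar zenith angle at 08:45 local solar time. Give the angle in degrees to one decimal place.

Hour angle H = 15° × (8.75 − 12) = -48.75°.
cos θ_z = sin φ sin δ + cos φ cos δ cos H = (0.5650)(0.2385) + (0.8251)(0.9711)(0.6593) = 0.6630.
θ_z = arccos(0.6630) = 48.47°.

48.5°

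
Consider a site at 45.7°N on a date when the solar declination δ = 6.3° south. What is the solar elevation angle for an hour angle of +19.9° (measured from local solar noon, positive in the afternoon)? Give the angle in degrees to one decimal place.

cos θ_z = sin(45.7°) sin(-6.3°) + cos(45.7°) cos(-6.3°) cos(19.90°) = -0.0785 + 0.6527 = 0.5742.
θ_z = arccos(0.5742) = 54.96°, so the elevation is 90° − 54.96° = 35.04°.

35.0°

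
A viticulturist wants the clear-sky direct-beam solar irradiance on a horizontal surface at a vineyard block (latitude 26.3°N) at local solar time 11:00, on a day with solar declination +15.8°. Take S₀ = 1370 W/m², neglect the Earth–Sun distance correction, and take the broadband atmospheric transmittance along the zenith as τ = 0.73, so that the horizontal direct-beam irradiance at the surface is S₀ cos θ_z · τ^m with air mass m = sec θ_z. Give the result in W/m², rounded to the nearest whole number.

940 W/m²

Hour angle H = 15° × (11 − 12) = -15.00°.
With φ = 26.3°, δ = 15.8°, H = -15.00°: sin φ sin δ = 0.1206, cos φ cos δ cos H = 0.8332, so cos θ_z = 0.9538.
Air mass m = 1/cos θ_z = 1/0.9538 = 1.048; τ^m = 0.73^1.048 = 0.7191.
Surface direct beam = 1370 × 0.9538 × 0.7191 = 939.65 W/m².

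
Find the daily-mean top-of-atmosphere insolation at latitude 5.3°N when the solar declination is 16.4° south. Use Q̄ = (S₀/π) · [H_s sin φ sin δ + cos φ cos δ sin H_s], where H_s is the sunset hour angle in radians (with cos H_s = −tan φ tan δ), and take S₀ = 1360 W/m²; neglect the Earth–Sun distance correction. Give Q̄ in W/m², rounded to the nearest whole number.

cos H_s = −tan(5.3°) · tan(-16.4°) = 0.0273, so H_s = arccos(0.0273) = 88.44°. In radians, H_s = 1.5436.
H_s sin φ sin δ = 1.5436 × 0.0924 × -0.2823 = -0.0403.
cos φ cos δ sin H_s = 0.9957 × 0.9593 × 0.9996 = 0.9548.
Q̄ = (1360/π) × (-0.0403 + 0.9548) = 432.90 × 0.9145 = 395.89 W/m².

396 W/m²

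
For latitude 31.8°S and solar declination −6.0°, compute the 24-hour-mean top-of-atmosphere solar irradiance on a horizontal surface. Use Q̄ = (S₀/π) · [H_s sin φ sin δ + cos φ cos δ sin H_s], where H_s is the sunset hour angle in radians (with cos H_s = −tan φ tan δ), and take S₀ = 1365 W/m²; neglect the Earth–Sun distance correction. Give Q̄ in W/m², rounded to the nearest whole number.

406 W/m²

cos H_s = −tan(-31.8°) · tan(-6.0°) = -0.0652, so H_s = arccos(-0.0652) = 93.74°. In radians, H_s = 1.6361.
H_s sin φ sin δ = 1.6361 × -0.5270 × -0.1045 = 0.0901.
cos φ cos δ sin H_s = 0.8499 × 0.9945 × 0.9979 = 0.8435.
Q̄ = (1365/π) × (0.0901 + 0.8435) = 434.49 × 0.9336 = 405.64 W/m².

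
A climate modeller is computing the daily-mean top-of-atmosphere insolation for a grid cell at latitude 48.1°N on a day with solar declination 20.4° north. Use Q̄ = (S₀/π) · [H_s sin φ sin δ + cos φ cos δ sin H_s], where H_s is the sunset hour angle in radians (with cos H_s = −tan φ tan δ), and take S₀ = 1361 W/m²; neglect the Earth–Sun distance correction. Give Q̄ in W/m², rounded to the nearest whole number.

471 W/m²

cos H_s = −tan(48.1°) · tan(20.4°) = -0.4145, so H_s = arccos(-0.4145) = 114.49°. In radians, H_s = 1.9982.
H_s sin φ sin δ = 1.9982 × 0.7443 × 0.3486 = 0.5185.
cos φ cos δ sin H_s = 0.6678 × 0.9373 × 0.9100 = 0.5696.
Q̄ = (1361/π) × (0.5185 + 0.5696) = 433.22 × 1.0881 = 471.39 W/m².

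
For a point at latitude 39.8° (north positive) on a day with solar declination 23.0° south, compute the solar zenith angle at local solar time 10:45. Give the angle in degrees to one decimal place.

65.2°

Hour angle H = 15° × (10.75 − 12) = -18.75°.
cos θ_z = sin φ sin δ + cos φ cos δ cos H = (0.6401)(-0.3907) + (0.7683)(0.9205)(0.9469) = 0.4196.
θ_z = arccos(0.4196) = 65.19°.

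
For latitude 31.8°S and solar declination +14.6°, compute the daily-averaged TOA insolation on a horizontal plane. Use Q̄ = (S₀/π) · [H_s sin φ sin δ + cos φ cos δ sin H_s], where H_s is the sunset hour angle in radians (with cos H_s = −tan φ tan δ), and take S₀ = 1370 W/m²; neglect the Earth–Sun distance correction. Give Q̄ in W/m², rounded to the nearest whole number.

272 W/m²

cos H_s = −tan(-31.8°) · tan(14.6°) = 0.1615, so H_s = arccos(0.1615) = 80.71°. In radians, H_s = 1.4087.
H_s sin φ sin δ = 1.4087 × -0.5270 × 0.2521 = -0.1872.
cos φ cos δ sin H_s = 0.8499 × 0.9677 × 0.9869 = 0.8117.
Q̄ = (1370/π) × (-0.1872 + 0.8117) = 436.08 × 0.6245 = 272.33 W/m².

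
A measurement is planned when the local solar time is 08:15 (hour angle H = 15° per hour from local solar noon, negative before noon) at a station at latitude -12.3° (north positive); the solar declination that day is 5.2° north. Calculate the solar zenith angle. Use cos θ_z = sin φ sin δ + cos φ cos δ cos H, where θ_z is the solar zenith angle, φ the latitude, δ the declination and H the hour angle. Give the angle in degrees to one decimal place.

Hour angle H = 15° × (8.25 − 12) = -56.25°.
cos θ_z = sin φ sin δ + cos φ cos δ cos H = (-0.2130)(0.0906) + (0.9770)(0.9959)(0.5556) = 0.5213.
θ_z = arccos(0.5213) = 58.58°.

58.6°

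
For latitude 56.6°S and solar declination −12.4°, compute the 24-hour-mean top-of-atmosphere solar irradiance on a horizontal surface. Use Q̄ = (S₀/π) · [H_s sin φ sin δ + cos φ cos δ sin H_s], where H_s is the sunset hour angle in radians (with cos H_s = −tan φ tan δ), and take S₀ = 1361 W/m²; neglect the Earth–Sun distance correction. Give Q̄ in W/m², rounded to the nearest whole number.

The sunset hour angle satisfies cos H_s = −tan φ tan δ = -0.3334, giving H_s = 109.48°. In radians, H_s = 1.9108.
H_s sin φ sin δ = 1.9108 × -0.8348 × -0.2147 = 0.3425.
cos φ cos δ sin H_s = 0.5505 × 0.9767 × 0.9428 = 0.5069.
Q̄ = (1361/π) × (0.3425 + 0.5069) = 433.22 × 0.8494 = 367.98 W/m².

368 W/m²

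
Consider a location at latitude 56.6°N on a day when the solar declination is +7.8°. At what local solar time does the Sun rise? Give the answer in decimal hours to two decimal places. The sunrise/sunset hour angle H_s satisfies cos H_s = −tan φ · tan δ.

5.20 h

The sunset hour angle satisfies cos H_s = −tan φ tan δ = -0.2077, giving H_s = 101.99°.
Sunrise is at 12 − H_s/15 = 12 − 6.799 = 5.201 h local solar time.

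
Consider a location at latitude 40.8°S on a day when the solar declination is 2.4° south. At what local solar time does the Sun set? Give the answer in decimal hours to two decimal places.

18.14 h

The sunset hour angle satisfies cos H_s = −tan φ tan δ = -0.0362, giving H_s = 92.07°.
Sunset is at 12 + H_s/15 = 12 + 6.138 = 18.138 h local solar time.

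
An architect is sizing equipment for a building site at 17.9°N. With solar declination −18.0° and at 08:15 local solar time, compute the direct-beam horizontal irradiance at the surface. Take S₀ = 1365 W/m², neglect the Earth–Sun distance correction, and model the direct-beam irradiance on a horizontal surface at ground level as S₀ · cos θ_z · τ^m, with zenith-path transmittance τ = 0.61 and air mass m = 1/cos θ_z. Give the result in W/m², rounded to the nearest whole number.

166 W/m²

Hour angle H = 15° × (8.25 − 12) = -56.25°.
cos θ_z = sin(17.9°) sin(-18.0°) + cos(17.9°) cos(-18.0°) cos(-56.25°) = -0.0950 + 0.5028 = 0.4078.
Air mass m = 1/cos θ_z = 1/0.4078 = 2.452; τ^m = 0.61^2.452 = 0.2976.
Surface direct beam = 1365 × 0.4078 × 0.2976 = 165.66 W/m².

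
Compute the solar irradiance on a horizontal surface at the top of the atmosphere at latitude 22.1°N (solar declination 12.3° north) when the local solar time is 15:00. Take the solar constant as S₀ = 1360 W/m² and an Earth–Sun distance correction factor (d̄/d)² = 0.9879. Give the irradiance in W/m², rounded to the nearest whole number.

968 W/m²

Hour angle H = 15° × (15 − 12) = 45.00°.
cos θ_z = sin(22.1°) sin(12.3°) + cos(22.1°) cos(12.3°) cos(45.00°) = 0.0801 + 0.6401 = 0.7202.
Top-of-atmosphere irradiance = S₀ (d̄/d)² cos θ_z = 1360 × 0.9879 × 0.7202 = 967.62 W/m².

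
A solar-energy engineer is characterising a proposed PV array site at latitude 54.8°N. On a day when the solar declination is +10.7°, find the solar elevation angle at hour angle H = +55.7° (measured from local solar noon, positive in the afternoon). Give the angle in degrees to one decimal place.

28.1°

cos θ_z = sin(54.8°) sin(10.7°) + cos(54.8°) cos(10.7°) cos(55.70°) = 0.1517 + 0.3192 = 0.4709.
θ_z = arccos(0.4709) = 61.91°, so the elevation is 90° − 61.91° = 28.09°.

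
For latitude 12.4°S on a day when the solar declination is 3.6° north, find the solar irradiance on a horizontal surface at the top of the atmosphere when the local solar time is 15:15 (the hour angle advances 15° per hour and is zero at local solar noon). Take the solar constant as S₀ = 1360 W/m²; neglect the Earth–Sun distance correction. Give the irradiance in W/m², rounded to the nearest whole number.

856 W/m²

Hour angle H = 15° × (15.25 − 12) = 48.75°.
cos θ_z = sin(-12.4°) sin(3.6°) + cos(-12.4°) cos(3.6°) cos(48.75°) = -0.0135 + 0.6427 = 0.6292.
Top-of-atmosphere irradiance = S₀ cos θ_z = 1360 × 0.6292 = 855.71 W/m².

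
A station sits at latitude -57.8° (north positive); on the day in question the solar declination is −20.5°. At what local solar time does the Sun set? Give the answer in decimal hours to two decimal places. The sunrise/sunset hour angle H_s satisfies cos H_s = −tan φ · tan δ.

20.43 h

cos H_s = −tan(-57.8°) · tan(-20.5°) = -0.5937, so H_s = arccos(-0.5937) = 126.42°.
Sunset is at 12 + H_s/15 = 12 + 8.428 = 20.428 h local solar time.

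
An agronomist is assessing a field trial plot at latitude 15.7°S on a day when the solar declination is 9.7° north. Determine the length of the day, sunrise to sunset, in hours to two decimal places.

−tan φ tan δ = −(-0.2811)(0.1709) = 0.0480; H_s = arccos(0.0480) = 87.25°.
Day length = 2 H_s / 15° h⁻¹ = 174.50° / 15 = 11.633 h.

11.63 hours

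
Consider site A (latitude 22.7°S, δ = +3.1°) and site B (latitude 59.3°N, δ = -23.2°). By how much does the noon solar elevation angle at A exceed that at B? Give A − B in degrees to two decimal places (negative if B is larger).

+56.70°

A: 90° − |-22.7 − (3.1)| = 64.20°.
B: 90° − |59.3 − (-23.2)| = 7.50°.
A − B = 64.20 − 7.50 = 56.70°.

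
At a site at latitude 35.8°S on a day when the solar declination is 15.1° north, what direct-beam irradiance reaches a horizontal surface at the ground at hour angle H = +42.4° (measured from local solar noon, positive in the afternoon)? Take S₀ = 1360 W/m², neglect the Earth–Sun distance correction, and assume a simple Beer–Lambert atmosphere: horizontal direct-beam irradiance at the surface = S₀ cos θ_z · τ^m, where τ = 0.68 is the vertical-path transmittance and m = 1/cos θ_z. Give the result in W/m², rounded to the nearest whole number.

234 W/m²

cos θ_z = sin(-35.8°) sin(15.1°) + cos(-35.8°) cos(15.1°) cos(42.40°) = -0.1524 + 0.5783 = 0.4259.
Air mass m = 1/cos θ_z = 1/0.4259 = 2.348; τ^m = 0.68^2.348 = 0.4043.
Surface direct beam = 1360 × 0.4259 × 0.4043 = 234.18 W/m².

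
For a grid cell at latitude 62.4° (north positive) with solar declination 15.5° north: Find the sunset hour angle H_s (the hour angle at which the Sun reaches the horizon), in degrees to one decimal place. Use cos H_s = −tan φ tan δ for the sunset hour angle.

122.0°

cos H_s = −tan(62.4°) · tan(15.5°) = -0.5305, so H_s = arccos(-0.5305) = 122.04°.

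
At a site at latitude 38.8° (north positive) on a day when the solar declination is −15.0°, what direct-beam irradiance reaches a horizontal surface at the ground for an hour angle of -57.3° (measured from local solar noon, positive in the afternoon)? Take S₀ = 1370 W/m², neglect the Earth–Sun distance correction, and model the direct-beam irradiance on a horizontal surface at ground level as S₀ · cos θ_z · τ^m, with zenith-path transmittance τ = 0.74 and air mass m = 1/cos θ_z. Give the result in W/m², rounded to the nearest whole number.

98 W/m²

With φ = 38.8°, δ = -15.0°, H = -57.30°: sin φ sin δ = -0.1622, cos φ cos δ cos H = 0.4067, so cos θ_z = 0.2445.
Air mass m = 1/cos θ_z = 1/0.2445 = 4.090; τ^m = 0.74^4.090 = 0.2918.
Surface direct beam = 1370 × 0.2445 × 0.2918 = 97.74 W/m².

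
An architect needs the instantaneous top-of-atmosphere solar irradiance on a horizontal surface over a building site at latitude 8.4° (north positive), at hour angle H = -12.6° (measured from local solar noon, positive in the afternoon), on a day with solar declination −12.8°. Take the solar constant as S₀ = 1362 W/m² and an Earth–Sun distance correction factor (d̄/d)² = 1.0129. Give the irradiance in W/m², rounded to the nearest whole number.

1254 W/m²

With φ = 8.4°, δ = -12.8°, H = -12.60°: sin φ sin δ = -0.0324, cos φ cos δ cos H = 0.9415, so cos θ_z = 0.9091.
Top-of-atmosphere irradiance = S₀ (d̄/d)² cos θ_z = 1362 × 1.0129 × 0.9091 = 1254.17 W/m².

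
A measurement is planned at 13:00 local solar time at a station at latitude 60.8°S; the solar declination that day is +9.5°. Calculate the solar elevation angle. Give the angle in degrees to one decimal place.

18.7°

Hour angle H = 15° × (13 − 12) = 15.00°.
cos θ_z = sin φ sin δ + cos φ cos δ cos H = (-0.8729)(0.1650) + (0.4879)(0.9863)(0.9659) = 0.3208.
θ_z = arccos(0.3208) = 71.29°, so the elevation is 90° − 71.29° = 18.71°.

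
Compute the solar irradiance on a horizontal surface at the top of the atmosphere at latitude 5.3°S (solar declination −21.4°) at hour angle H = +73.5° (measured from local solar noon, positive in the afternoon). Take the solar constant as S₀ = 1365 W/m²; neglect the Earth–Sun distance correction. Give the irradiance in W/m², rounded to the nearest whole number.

405 W/m²

cos θ_z = sin(-5.3°) sin(-21.4°) + cos(-5.3°) cos(-21.4°) cos(73.50°) = 0.0337 + 0.2633 = 0.2970.
Top-of-atmosphere irradiance = S₀ cos θ_z = 1365 × 0.2970 = 405.40 W/m².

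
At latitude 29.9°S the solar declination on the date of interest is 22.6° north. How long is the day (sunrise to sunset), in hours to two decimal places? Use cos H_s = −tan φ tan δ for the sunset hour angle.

The sunset hour angle satisfies cos H_s = −tan φ tan δ = 0.2394, giving H_s = 76.15°.
Day length = 2 H_s / 15° h⁻¹ = 152.30° / 15 = 10.153 h.

10.15 hours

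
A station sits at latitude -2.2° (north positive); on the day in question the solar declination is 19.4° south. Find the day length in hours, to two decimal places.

12.10 hours

The sunset hour angle satisfies cos H_s = −tan φ tan δ = -0.0135, giving H_s = 90.77°.
Day length = 2 H_s / 15° h⁻¹ = 181.54° / 15 = 12.103 h.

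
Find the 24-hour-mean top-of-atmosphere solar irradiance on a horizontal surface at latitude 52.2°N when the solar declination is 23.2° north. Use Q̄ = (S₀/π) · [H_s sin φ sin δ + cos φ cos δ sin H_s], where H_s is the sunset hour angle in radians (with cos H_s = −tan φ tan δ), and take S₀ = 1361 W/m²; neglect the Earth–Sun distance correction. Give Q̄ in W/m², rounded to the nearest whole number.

494 W/m²

The sunset hour angle satisfies cos H_s = −tan φ tan δ = -0.5525, giving H_s = 123.54°. In radians, H_s = 2.1562.
H_s sin φ sin δ = 2.1562 × 0.7902 × 0.3939 = 0.6711.
cos φ cos δ sin H_s = 0.6129 × 0.9191 × 0.8335 = 0.4695.
Q̄ = (1361/π) × (0.6711 + 0.4695) = 433.22 × 1.1406 = 494.13 W/m².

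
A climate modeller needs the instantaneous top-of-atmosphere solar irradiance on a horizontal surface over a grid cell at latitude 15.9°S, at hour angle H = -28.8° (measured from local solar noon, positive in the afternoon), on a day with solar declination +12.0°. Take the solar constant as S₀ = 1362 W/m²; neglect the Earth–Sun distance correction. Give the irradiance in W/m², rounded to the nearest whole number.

1045 W/m²

cos θ_z = sin(-15.9°) sin(12.0°) + cos(-15.9°) cos(12.0°) cos(-28.80°) = -0.0570 + 0.8244 = 0.7674.
Top-of-atmosphere irradiance = S₀ cos θ_z = 1362 × 0.7674 = 1045.20 W/m².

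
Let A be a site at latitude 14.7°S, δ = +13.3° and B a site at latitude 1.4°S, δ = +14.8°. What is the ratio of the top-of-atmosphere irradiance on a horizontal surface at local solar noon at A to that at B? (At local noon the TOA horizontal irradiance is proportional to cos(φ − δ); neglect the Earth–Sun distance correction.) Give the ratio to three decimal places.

A: cos θ_z = cos(-14.7° − (13.3°)) = 0.8829.
B: cos θ_z = cos(-1.4° − (14.8°)) = 0.9603.
Ratio A/B = 0.8829 / 0.9603 = 0.9194.

0.919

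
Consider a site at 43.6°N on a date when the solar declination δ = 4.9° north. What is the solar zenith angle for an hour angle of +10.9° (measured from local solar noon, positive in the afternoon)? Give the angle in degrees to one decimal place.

39.9°

cos θ_z = sin φ sin δ + cos φ cos δ cos H = (0.6896)(0.0854) + (0.7242)(0.9963)(0.9820) = 0.7674.
θ_z = arccos(0.7674) = 39.88°.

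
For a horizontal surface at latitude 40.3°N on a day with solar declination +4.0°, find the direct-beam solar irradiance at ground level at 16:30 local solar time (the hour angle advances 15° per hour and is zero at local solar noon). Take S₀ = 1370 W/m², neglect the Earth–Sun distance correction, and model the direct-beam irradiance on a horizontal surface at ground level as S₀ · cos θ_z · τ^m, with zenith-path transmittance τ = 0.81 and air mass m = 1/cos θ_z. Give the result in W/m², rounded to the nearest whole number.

Hour angle H = 15° × (16.5 − 12) = 67.50°.
cos θ_z = sin φ sin δ + cos φ cos δ cos H = (0.6468)(0.0698) + (0.7627)(0.9976)(0.3827) = 0.3363.
Air mass m = 1/cos θ_z = 1/0.3363 = 2.974; τ^m = 0.81^2.974 = 0.5344.
Surface direct beam = 1370 × 0.3363 × 0.5344 = 246.21 W/m².

246 W/m²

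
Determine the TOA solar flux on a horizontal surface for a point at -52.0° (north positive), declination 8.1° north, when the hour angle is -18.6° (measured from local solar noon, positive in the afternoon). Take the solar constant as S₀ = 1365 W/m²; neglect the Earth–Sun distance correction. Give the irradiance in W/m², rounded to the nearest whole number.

With φ = -52.0°, δ = 8.1°, H = -18.60°: sin φ sin δ = -0.1110, cos φ cos δ cos H = 0.5777, so cos θ_z = 0.4667.
Top-of-atmosphere irradiance = S₀ cos θ_z = 1365 × 0.4667 = 637.05 W/m².

637 W/m²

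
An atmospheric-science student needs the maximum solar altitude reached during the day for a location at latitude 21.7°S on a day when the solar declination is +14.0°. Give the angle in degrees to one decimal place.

At local solar noon the hour angle is zero, so the elevation is 90° − |φ − δ| = 90° − |-21.7° − (14.0°)| = 90° − 35.7° = 54.3°.

54.3°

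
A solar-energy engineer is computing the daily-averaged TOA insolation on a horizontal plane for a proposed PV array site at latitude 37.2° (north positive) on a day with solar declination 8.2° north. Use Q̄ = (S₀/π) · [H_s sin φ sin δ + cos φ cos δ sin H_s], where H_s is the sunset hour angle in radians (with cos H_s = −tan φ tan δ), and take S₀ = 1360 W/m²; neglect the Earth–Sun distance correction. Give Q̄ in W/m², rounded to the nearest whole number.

402 W/m²

The sunset hour angle satisfies cos H_s = −tan φ tan δ = -0.1094, giving H_s = 96.28°. In radians, H_s = 1.6804.
H_s sin φ sin δ = 1.6804 × 0.6046 × 0.1426 = 0.1449.
cos φ cos δ sin H_s = 0.7965 × 0.9898 × 0.9940 = 0.7836.
Q̄ = (1360/π) × (0.1449 + 0.7836) = 432.90 × 0.9285 = 401.95 W/m².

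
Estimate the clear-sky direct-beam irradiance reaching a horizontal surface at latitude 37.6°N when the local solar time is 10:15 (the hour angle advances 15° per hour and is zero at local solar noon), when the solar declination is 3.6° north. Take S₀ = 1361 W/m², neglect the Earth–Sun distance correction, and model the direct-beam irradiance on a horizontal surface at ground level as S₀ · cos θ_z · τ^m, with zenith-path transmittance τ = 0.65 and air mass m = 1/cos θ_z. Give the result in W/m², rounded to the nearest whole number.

Hour angle H = 15° × (10.25 − 12) = -26.25°.
cos θ_z = sin φ sin δ + cos φ cos δ cos H = (0.6101)(0.0628) + (0.7923)(0.9980)(0.8969) = 0.7475.
Air mass m = 1/cos θ_z = 1/0.7475 = 1.338; τ^m = 0.65^1.338 = 0.5619.
Surface direct beam = 1361 × 0.7475 × 0.5619 = 571.65 W/m².

572 W/m²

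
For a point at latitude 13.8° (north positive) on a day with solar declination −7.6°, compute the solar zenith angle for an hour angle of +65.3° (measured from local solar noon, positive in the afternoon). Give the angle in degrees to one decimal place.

68.2°

With φ = 13.8°, δ = -7.6°, H = 65.30°: sin φ sin δ = -0.0315, cos φ cos δ cos H = 0.4022, so cos θ_z = 0.3707.
θ_z = arccos(0.3707) = 68.24°.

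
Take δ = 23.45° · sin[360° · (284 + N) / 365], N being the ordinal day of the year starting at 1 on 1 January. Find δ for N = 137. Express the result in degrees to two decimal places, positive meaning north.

360 × (284 + 137) / 365 = 415.233°; sin(415.233°) = 0.8215.
δ = 23.45 × 0.8215 = 19.264° ≈ +19.26°.

+19.26°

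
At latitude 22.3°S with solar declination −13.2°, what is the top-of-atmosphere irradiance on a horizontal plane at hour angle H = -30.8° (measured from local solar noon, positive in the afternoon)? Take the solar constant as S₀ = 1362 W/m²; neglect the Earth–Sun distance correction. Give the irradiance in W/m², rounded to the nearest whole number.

1172 W/m²

With φ = -22.3°, δ = -13.2°, H = -30.80°: sin φ sin δ = 0.0866, cos φ cos δ cos H = 0.7737, so cos θ_z = 0.8603.
Top-of-atmosphere irradiance = S₀ cos θ_z = 1362 × 0.8603 = 1171.73 W/m².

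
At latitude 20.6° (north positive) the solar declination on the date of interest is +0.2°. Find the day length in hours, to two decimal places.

12.01 hours

−tan φ tan δ = −(0.3759)(0.0035) = -0.0013; H_s = arccos(-0.0013) = 90.07°.
Day length = 2 H_s / 15° h⁻¹ = 180.14° / 15 = 12.009 h.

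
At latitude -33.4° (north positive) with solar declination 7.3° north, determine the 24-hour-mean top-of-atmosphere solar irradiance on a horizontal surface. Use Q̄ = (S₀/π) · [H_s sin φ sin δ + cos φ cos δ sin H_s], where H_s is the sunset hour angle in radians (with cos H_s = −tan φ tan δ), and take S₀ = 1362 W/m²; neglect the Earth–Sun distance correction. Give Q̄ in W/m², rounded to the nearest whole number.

313 W/m²

−tan φ tan δ = −(-0.6594)(0.1281) = 0.0845; H_s = arccos(0.0845) = 85.15°. In radians, H_s = 1.4861.
H_s sin φ sin δ = 1.4861 × -0.5505 × 0.1271 = -0.1040.
cos φ cos δ sin H_s = 0.8348 × 0.9919 × 0.9964 = 0.8251.
Q̄ = (1362/π) × (-0.1040 + 0.8251) = 433.54 × 0.7211 = 312.63 W/m².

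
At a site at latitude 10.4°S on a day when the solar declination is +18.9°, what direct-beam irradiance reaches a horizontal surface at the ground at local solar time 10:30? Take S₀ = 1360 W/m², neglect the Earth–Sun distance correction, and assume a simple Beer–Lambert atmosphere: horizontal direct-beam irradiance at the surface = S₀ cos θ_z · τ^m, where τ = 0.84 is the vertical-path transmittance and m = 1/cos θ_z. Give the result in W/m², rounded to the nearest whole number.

877 W/m²

Hour angle H = 15° × (10.5 − 12) = -22.50°.
cos θ_z = sin(-10.4°) sin(18.9°) + cos(-10.4°) cos(18.9°) cos(-22.50°) = -0.0585 + 0.8597 = 0.8012.
Air mass m = 1/cos θ_z = 1/0.8012 = 1.248; τ^m = 0.84^1.248 = 0.8045.
Surface direct beam = 1360 × 0.8012 × 0.8045 = 876.61 W/m².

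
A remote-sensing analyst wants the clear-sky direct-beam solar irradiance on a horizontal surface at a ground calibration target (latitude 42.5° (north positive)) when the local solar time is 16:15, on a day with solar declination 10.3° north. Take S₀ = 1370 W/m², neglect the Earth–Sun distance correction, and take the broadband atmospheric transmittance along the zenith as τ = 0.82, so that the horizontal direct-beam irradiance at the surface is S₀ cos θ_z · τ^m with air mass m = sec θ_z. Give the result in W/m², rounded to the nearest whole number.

386 W/m²

Hour angle H = 15° × (16.25 − 12) = 63.75°.
cos θ_z = sin(42.5°) sin(10.3°) + cos(42.5°) cos(10.3°) cos(63.75°) = 0.1208 + 0.3208 = 0.4416.
Air mass m = 1/cos θ_z = 1/0.4416 = 2.264; τ^m = 0.82^2.264 = 0.6381.
Surface direct beam = 1370 × 0.4416 × 0.6381 = 386.05 W/m².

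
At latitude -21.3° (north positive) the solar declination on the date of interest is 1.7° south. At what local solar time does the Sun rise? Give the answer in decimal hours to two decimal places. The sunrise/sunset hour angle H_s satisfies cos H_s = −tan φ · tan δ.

The sunset hour angle satisfies cos H_s = −tan φ tan δ = -0.0116, giving H_s = 90.66°.
Sunrise is at 12 − H_s/15 = 12 − 6.044 = 5.956 h local solar time.

5.96 h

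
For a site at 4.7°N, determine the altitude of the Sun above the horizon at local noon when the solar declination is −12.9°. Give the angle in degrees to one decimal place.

72.4°

At local solar noon the hour angle is zero, so the elevation is 90° − |φ − δ| = 90° − |4.7° − (-12.9°)| = 90° − 17.6° = 72.4°.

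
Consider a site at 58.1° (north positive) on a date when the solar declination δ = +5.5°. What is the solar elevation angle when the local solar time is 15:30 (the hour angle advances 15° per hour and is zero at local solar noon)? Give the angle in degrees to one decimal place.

Hour angle H = 15° × (15.5 − 12) = 52.50°.
cos θ_z = sin(58.1°) sin(5.5°) + cos(58.1°) cos(5.5°) cos(52.50°) = 0.0814 + 0.3202 = 0.4016.
θ_z = arccos(0.4016) = 66.32°, so the elevation is 90° − 66.32° = 23.68°.

23.7°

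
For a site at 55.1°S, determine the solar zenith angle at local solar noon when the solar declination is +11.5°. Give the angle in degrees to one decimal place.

66.6°

At local solar noon the hour angle is zero, so the zenith angle is |φ − δ| = |-55.1° − (11.5°)| = 66.6°.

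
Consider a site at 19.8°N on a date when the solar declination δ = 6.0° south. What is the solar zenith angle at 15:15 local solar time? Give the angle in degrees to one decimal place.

54.4°

Hour angle H = 15° × (15.25 − 12) = 48.75°.
cos θ_z = sin(19.8°) sin(-6.0°) + cos(19.8°) cos(-6.0°) cos(48.75°) = -0.0354 + 0.6170 = 0.5816.
θ_z = arccos(0.5816) = 54.44°.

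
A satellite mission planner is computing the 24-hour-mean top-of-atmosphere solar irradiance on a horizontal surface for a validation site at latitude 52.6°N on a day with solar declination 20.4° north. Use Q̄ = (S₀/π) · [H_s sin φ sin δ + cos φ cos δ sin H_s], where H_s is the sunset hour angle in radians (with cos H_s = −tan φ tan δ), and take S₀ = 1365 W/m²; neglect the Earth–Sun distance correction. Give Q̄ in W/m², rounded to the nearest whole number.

−tan φ tan δ = −(1.3079)(0.3719) = -0.4864; H_s = arccos(-0.4864) = 119.10°. In radians, H_s = 2.0787.
H_s sin φ sin δ = 2.0787 × 0.7944 × 0.3486 = 0.5756.
cos φ cos δ sin H_s = 0.6074 × 0.9373 × 0.8738 = 0.4975.
Q̄ = (1365/π) × (0.5756 + 0.4975) = 434.49 × 1.0731 = 466.25 W/m².

466 W/m²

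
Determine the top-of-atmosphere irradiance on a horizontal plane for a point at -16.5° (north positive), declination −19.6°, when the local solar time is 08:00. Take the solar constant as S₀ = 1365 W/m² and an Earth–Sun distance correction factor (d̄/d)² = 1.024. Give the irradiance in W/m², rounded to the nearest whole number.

764 W/m²

Hour angle H = 15° × (8 − 12) = -60.00°.
With φ = -16.5°, δ = -19.6°, H = -60.00°: sin φ sin δ = 0.0953, cos φ cos δ cos H = 0.4516, so cos θ_z = 0.5469.
Top-of-atmosphere irradiance = S₀ (d̄/d)² cos θ_z = 1365 × 1.024 × 0.5469 = 764.43 W/m².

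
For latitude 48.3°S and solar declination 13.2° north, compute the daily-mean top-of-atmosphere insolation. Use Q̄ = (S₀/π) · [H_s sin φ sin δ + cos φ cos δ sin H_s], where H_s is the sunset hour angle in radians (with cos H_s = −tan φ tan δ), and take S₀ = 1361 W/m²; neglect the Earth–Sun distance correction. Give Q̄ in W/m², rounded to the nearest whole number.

174 W/m²

The sunset hour angle satisfies cos H_s = −tan φ tan δ = 0.2633, giving H_s = 74.73°. In radians, H_s = 1.3043.
H_s sin φ sin δ = 1.3043 × -0.7466 × 0.2284 = -0.2224.
cos φ cos δ sin H_s = 0.6652 × 0.9736 × 0.9647 = 0.6248.
Q̄ = (1361/π) × (-0.2224 + 0.6248) = 433.22 × 0.4024 = 174.33 W/m².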